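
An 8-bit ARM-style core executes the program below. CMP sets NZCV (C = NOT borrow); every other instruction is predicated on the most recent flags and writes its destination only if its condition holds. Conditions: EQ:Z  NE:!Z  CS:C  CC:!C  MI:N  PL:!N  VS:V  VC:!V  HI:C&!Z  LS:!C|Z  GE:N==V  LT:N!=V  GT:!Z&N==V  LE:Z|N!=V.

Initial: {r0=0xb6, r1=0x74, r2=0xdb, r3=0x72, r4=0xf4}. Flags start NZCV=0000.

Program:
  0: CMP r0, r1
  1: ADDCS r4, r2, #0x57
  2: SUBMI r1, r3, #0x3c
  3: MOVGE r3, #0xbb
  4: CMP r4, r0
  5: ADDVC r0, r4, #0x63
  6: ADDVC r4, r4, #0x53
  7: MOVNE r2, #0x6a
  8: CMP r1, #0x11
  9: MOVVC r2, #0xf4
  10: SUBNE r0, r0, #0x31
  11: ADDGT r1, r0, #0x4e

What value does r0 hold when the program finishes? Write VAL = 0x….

0: ✓ CMP  NZCV=0011
1: ✓ ADDCS  r4←0x32
2: · SUBMI
3: · MOVGE
4: ✓ CMP  NZCV=0000
5: ✓ ADDVC  r0←0x95
6: ✓ ADDVC  r4←0x85
7: ✓ MOVNE  r2←0x6a
8: ✓ CMP  NZCV=0010
9: ✓ MOVVC  r2←0xf4
10: ✓ SUBNE  r0←0x64
11: ✓ ADDGT  r1←0xb2

VAL = 0x64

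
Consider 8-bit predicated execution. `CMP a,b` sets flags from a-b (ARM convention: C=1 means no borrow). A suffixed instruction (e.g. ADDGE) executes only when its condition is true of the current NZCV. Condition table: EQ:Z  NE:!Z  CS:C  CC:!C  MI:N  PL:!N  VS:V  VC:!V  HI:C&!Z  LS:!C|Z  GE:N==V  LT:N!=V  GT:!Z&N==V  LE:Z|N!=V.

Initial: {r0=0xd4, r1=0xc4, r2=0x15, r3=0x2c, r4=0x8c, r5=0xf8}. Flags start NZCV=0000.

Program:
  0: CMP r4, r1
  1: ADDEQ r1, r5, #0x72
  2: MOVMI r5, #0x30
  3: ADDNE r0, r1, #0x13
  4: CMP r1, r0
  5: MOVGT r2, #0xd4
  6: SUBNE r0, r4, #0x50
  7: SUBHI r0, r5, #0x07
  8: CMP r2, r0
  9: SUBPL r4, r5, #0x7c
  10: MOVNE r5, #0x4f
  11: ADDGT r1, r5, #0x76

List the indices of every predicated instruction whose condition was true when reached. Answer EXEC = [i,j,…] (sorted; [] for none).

[0] flags=1000 → (cmp)
[1] flags=1000 EQ?F → skip
[2] flags=1000 MI?T → r5=0x30
[3] flags=1000 NE?T → r0=0xd7
[4] flags=1000 → (cmp)
[5] flags=1000 GT?F → skip
[6] flags=1000 NE?T → r0=0x3c
[7] flags=1000 HI?F → skip
[8] flags=1000 → (cmp)
[9] flags=1000 PL?F → skip
[10] flags=1000 NE?T → r5=0x4f
[11] flags=1000 GT?F → skip

EXEC = [2,3,6,10]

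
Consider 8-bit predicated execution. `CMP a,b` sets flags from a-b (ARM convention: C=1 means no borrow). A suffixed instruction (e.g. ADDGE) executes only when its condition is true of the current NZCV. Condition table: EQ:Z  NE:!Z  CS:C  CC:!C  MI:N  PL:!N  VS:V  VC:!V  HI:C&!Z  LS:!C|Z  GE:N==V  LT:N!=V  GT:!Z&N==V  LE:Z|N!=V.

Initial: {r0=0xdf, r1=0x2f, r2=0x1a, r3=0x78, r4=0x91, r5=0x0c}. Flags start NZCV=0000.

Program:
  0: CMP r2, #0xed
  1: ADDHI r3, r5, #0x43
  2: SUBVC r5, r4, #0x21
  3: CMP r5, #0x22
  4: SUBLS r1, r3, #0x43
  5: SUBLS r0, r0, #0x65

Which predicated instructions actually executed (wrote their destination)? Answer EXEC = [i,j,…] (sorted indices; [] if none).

[0] flags=0000 → (cmp)
[1] flags=0000 HI?F → skip
[2] flags=0000 VC?T → r5=0x70
[3] flags=0010 → (cmp)
[4] flags=0010 LS?F → skip
[5] flags=0010 LS?F → skip

EXEC = [2]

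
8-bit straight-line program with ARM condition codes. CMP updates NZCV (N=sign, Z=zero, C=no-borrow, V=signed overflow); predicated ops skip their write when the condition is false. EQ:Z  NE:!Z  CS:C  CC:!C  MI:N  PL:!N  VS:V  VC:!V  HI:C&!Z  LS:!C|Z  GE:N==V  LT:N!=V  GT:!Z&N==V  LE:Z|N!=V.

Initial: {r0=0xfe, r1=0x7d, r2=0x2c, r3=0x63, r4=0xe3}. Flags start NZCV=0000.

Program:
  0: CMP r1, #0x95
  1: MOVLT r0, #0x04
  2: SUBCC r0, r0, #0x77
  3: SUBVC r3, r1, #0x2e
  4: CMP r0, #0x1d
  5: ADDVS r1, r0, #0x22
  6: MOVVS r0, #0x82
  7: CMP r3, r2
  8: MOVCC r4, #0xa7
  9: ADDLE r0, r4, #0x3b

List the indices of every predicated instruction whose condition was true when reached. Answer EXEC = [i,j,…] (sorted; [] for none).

EXEC = [2,5,6]

[0] flags=1001 → (cmp)
[1] flags=1001 LT?F → skip
[2] flags=1001 CC?T → r0=0x87
[3] flags=1001 VC?F → skip
[4] flags=0011 → (cmp)
[5] flags=0011 VS?T → r1=0xa9
[6] flags=0011 VS?T → r0=0x82
[7] flags=0010 → (cmp)
[8] flags=0010 CC?F → skip
[9] flags=0010 LE?F → skip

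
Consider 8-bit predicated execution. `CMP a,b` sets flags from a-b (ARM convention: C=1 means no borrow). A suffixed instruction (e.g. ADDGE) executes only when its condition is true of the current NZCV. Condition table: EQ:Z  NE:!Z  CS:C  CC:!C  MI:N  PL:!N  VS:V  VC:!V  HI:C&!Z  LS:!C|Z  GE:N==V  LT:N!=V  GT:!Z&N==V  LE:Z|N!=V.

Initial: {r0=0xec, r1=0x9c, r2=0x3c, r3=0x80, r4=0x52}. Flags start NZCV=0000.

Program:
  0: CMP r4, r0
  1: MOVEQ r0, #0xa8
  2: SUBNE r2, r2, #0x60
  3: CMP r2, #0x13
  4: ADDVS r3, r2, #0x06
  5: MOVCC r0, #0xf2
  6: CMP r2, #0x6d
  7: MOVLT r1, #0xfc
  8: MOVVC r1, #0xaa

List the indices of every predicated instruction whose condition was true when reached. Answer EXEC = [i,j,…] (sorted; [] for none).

EXEC = [2,7]

[0] flags=0000 → (cmp)
[1] flags=0000 EQ?F → skip
[2] flags=0000 NE?T → r2=0xdc
[3] flags=1010 → (cmp)
[4] flags=1010 VS?F → skip
[5] flags=1010 CC?F → skip
[6] flags=0011 → (cmp)
[7] flags=0011 LT?T → r1=0xfc
[8] flags=0011 VC?F → skip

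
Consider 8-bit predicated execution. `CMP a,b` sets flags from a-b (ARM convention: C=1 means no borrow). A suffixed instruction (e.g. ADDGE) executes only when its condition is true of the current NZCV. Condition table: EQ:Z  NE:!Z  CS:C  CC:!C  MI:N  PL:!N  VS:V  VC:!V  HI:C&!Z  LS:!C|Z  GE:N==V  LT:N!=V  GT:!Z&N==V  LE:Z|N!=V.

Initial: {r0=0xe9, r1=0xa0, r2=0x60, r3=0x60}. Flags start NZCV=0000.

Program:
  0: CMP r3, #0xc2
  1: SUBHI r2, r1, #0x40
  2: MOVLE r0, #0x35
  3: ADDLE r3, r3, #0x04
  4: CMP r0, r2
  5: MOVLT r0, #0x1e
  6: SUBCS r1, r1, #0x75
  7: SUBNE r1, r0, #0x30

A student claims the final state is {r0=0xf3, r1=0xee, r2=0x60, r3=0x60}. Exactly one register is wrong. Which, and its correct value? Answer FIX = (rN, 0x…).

[0] flags=1001 → (cmp)
[1] flags=1001 HI?F → skip
[2] flags=1001 LE?F → skip
[3] flags=1001 LE?F → skip
[4] flags=1010 → (cmp)
[5] flags=1010 LT?T → r0=0x1e
[6] flags=1010 CS?T → r1=0x2b
[7] flags=1010 NE?T → r1=0xee

FIX = (r0, 0x1e)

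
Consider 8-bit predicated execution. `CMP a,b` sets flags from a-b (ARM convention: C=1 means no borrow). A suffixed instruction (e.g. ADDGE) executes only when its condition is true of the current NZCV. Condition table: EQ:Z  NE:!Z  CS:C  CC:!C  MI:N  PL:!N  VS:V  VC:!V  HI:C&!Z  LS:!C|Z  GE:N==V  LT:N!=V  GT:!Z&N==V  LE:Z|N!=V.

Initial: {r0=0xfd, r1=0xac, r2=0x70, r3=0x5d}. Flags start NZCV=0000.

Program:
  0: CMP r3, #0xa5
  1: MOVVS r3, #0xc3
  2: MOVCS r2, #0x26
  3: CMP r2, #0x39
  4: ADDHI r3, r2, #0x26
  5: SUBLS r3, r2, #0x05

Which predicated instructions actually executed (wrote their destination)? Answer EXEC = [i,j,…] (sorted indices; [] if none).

EXEC = [1,4]

[0] flags=1001 → (cmp)
[1] flags=1001 VS?T → r3=0xc3
[2] flags=1001 CS?F → skip
[3] flags=0010 → (cmp)
[4] flags=0010 HI?T → r3=0x96
[5] flags=0010 LS?F → skip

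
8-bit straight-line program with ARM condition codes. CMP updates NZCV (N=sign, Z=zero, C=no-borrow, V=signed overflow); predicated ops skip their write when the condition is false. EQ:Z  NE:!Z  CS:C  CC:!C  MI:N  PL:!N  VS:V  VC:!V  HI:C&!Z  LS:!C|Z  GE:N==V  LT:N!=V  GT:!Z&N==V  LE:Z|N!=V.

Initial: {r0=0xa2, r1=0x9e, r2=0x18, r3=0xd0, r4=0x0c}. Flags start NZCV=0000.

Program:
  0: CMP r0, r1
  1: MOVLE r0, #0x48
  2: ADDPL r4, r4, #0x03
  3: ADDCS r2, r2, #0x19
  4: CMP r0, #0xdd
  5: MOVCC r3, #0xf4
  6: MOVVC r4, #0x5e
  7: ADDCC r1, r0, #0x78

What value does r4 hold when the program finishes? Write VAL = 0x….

VAL = 0x5e

0: ✓ CMP  NZCV=0010
1: · MOVLE
2: ✓ ADDPL  r4←0x0f
3: ✓ ADDCS  r2←0x31
4: ✓ CMP  NZCV=1000
5: ✓ MOVCC  r3←0xf4
6: ✓ MOVVC  r4←0x5e
7: ✓ ADDCC  r1←0x1a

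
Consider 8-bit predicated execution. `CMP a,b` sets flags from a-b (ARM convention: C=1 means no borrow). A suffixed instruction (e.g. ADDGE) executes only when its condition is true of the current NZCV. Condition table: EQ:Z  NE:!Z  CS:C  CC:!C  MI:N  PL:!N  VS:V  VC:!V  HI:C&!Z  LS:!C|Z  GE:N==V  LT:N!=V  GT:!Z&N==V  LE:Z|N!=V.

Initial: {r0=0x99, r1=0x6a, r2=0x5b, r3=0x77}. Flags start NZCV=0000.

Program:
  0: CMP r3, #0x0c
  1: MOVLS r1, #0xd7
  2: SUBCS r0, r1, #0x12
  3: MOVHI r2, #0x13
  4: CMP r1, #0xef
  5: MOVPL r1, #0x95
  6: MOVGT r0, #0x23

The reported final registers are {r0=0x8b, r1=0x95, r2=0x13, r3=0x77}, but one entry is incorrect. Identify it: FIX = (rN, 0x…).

[0] flags=0010 → (cmp)
[1] flags=0010 LS?F → skip
[2] flags=0010 CS?T → r0=0x58
[3] flags=0010 HI?T → r2=0x13
[4] flags=0000 → (cmp)
[5] flags=0000 PL?T → r1=0x95
[6] flags=0000 GT?T → r0=0x23

FIX = (r0, 0x23)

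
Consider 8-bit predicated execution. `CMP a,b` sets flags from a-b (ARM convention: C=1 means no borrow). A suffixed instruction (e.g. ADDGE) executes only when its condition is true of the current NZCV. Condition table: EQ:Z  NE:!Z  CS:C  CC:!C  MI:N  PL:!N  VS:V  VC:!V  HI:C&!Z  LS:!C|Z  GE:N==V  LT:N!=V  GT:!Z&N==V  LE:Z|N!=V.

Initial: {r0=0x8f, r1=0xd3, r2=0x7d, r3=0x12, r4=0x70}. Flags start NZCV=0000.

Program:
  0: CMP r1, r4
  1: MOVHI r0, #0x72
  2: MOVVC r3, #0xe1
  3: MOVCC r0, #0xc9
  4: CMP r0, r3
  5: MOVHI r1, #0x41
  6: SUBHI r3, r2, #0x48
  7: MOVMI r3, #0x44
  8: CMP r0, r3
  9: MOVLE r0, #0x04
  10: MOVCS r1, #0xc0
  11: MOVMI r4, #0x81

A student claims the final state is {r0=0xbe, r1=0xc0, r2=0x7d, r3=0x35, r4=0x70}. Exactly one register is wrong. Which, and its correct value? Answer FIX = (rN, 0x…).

0: ✓ CMP  NZCV=0011
1: ✓ MOVHI  r0←0x72
2: · MOVVC
3: · MOVCC
4: ✓ CMP  NZCV=0010
5: ✓ MOVHI  r1←0x41
6: ✓ SUBHI  r3←0x35
7: · MOVMI
8: ✓ CMP  NZCV=0010
9: · MOVLE
10: ✓ MOVCS  r1←0xc0
11: · MOVMI

FIX = (r0, 0x72)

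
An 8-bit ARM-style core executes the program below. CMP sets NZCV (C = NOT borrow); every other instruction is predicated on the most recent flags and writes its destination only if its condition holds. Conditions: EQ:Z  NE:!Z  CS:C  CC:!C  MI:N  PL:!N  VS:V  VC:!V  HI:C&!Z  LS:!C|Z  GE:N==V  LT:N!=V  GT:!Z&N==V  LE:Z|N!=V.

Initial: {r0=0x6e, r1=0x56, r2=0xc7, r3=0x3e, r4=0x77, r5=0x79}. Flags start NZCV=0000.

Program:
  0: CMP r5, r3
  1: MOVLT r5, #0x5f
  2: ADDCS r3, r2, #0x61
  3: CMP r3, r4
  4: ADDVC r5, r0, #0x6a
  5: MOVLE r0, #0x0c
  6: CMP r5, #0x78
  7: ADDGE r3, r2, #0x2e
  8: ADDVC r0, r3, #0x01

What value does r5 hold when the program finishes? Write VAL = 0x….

[0] flags=0010 → (cmp)
[1] flags=0010 LT?F → skip
[2] flags=0010 CS?T → r3=0x28
[3] flags=1000 → (cmp)
[4] flags=1000 VC?T → r5=0xd8
[5] flags=1000 LE?T → r0=0x0c
[6] flags=0011 → (cmp)
[7] flags=0011 GE?F → skip
[8] flags=0011 VC?F → skip

VAL = 0xd8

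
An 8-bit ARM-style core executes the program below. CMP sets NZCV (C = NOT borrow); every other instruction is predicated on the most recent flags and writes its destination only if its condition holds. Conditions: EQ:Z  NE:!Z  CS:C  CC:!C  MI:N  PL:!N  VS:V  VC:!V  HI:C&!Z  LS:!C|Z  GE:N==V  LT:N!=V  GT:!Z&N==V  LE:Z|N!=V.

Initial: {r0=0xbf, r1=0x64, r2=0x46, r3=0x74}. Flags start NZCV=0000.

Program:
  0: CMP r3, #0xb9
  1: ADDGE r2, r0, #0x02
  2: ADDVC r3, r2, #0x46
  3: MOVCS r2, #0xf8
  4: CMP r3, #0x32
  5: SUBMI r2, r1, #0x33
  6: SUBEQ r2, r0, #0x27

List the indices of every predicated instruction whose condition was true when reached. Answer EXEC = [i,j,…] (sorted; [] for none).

[0] flags=1001 → (cmp)
[1] flags=1001 GE?T → r2=0xc1
[2] flags=1001 VC?F → skip
[3] flags=1001 CS?F → skip
[4] flags=0010 → (cmp)
[5] flags=0010 MI?F → skip
[6] flags=0010 EQ?F → skip

EXEC = [1]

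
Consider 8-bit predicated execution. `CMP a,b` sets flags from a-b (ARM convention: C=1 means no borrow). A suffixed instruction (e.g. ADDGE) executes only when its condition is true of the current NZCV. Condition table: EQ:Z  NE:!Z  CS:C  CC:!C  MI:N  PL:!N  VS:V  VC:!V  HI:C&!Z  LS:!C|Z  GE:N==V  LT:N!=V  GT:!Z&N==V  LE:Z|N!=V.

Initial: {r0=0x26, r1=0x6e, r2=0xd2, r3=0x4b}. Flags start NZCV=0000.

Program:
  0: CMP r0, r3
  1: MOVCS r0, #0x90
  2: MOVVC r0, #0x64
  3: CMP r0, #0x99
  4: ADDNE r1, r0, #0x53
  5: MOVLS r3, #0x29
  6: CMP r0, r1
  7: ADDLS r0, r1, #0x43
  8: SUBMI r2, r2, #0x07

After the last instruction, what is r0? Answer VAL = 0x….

0: ✓ CMP  NZCV=1000
1: · MOVCS
2: ✓ MOVVC  r0←0x64
3: ✓ CMP  NZCV=1001
4: ✓ ADDNE  r1←0xb7
5: ✓ MOVLS  r3←0x29
6: ✓ CMP  NZCV=1001
7: ✓ ADDLS  r0←0xfa
8: ✓ SUBMI  r2←0xcb

VAL = 0xfa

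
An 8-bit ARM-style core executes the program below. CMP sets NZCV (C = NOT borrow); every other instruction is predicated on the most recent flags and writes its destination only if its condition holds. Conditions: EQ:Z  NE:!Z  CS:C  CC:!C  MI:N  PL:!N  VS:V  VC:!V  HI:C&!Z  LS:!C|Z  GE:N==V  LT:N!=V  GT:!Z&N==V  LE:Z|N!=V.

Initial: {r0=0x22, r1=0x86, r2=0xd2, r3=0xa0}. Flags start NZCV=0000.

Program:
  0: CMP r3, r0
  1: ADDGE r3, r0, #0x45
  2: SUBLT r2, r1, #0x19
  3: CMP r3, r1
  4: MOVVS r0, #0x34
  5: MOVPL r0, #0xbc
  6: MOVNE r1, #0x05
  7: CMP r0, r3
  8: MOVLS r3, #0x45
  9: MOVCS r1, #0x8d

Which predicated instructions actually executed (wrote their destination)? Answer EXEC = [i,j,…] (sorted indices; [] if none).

EXEC = [2,5,6,9]

[0] flags=0011 → (cmp)
[1] flags=0011 GE?F → skip
[2] flags=0011 LT?T → r2=0x6d
[3] flags=0010 → (cmp)
[4] flags=0010 VS?F → skip
[5] flags=0010 PL?T → r0=0xbc
[6] flags=0010 NE?T → r1=0x05
[7] flags=0010 → (cmp)
[8] flags=0010 LS?F → skip
[9] flags=0010 CS?T → r1=0x8d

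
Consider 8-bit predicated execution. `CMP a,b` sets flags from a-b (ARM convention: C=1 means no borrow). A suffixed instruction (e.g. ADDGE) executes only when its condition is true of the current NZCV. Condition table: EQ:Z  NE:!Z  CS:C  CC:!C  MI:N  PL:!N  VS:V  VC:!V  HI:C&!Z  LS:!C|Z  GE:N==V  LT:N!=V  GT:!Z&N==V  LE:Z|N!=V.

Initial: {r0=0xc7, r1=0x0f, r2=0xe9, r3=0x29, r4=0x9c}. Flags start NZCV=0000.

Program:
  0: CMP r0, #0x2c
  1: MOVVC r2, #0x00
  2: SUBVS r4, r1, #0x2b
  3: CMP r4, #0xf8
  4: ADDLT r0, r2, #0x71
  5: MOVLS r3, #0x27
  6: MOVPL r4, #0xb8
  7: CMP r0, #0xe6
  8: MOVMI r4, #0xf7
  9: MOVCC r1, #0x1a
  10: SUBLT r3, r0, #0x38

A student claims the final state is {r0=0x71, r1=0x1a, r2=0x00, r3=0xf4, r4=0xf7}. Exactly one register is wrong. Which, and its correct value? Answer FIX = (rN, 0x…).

FIX = (r3, 0x27)

[0] flags=1010 → (cmp)
[1] flags=1010 VC?T → r2=0x00
[2] flags=1010 VS?F → skip
[3] flags=1000 → (cmp)
[4] flags=1000 LT?T → r0=0x71
[5] flags=1000 LS?T → r3=0x27
[6] flags=1000 PL?F → skip
[7] flags=1001 → (cmp)
[8] flags=1001 MI?T → r4=0xf7
[9] flags=1001 CC?T → r1=0x1a
[10] flags=1001 LT?F → skip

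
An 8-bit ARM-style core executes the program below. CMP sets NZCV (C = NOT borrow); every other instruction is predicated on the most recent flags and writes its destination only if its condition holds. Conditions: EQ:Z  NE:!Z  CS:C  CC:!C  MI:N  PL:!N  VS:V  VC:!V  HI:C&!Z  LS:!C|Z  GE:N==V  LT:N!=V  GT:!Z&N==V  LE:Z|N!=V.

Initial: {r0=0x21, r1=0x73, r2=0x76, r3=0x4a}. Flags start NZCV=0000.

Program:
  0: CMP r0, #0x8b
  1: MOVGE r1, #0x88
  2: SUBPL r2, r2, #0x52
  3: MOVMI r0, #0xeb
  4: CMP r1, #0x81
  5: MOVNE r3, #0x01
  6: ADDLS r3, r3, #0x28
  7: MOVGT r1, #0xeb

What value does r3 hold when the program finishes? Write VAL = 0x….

VAL = 0x01

0: ✓ CMP  NZCV=1001
1: ✓ MOVGE  r1←0x88
2: · SUBPL
3: ✓ MOVMI  r0←0xeb
4: ✓ CMP  NZCV=0010
5: ✓ MOVNE  r3←0x01
6: · ADDLS
7: ✓ MOVGT  r1←0xeb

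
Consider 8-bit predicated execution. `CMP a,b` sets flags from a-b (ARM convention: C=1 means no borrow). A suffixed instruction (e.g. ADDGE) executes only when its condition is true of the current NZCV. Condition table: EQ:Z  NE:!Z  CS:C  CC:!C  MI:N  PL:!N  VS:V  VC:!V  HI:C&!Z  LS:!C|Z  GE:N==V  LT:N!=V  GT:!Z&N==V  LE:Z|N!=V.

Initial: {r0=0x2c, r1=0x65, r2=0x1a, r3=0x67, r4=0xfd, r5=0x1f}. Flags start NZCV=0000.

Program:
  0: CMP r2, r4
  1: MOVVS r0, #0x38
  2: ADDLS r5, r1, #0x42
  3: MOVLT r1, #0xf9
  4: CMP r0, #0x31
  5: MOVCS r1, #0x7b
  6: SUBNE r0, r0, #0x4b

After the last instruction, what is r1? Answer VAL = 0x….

VAL = 0x65

0: ✓ CMP  NZCV=0000
1: · MOVVS
2: ✓ ADDLS  r5←0xa7
3: · MOVLT
4: ✓ CMP  NZCV=1000
5: · MOVCS
6: ✓ SUBNE  r0←0xe1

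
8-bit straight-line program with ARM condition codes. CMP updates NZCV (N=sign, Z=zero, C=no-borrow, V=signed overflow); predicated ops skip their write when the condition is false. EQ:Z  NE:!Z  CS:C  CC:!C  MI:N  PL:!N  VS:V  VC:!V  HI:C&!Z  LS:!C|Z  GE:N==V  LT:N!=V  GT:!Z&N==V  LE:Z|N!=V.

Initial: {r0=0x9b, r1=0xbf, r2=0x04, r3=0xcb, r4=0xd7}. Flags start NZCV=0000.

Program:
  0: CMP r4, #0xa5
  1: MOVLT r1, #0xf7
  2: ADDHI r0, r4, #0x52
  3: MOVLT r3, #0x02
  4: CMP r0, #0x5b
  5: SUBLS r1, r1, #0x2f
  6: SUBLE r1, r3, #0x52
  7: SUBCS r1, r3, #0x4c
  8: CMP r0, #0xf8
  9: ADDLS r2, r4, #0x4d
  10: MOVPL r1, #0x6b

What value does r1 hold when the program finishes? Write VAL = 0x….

[0] flags=0010 → (cmp)
[1] flags=0010 LT?F → skip
[2] flags=0010 HI?T → r0=0x29
[3] flags=0010 LT?F → skip
[4] flags=1000 → (cmp)
[5] flags=1000 LS?T → r1=0x90
[6] flags=1000 LE?T → r1=0x79
[7] flags=1000 CS?F → skip
[8] flags=0000 → (cmp)
[9] flags=0000 LS?T → r2=0x24
[10] flags=0000 PL?T → r1=0x6b

VAL = 0x6b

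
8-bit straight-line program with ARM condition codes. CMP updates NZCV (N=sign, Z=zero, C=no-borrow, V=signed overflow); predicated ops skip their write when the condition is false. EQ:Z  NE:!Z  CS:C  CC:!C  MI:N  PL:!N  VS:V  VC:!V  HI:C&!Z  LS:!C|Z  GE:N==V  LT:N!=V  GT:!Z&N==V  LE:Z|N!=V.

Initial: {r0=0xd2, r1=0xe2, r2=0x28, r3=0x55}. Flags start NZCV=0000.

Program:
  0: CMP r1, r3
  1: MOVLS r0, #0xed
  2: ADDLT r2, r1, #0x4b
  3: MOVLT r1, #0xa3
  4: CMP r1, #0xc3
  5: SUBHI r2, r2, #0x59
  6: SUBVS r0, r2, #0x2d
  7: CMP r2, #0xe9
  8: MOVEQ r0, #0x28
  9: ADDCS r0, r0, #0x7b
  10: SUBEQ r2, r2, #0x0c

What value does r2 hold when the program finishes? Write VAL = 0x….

0: ✓ CMP  NZCV=1010
1: · MOVLS
2: ✓ ADDLT  r2←0x2d
3: ✓ MOVLT  r1←0xa3
4: ✓ CMP  NZCV=1000
5: · SUBHI
6: · SUBVS
7: ✓ CMP  NZCV=0000
8: · MOVEQ
9: · ADDCS
10: · SUBEQ

VAL = 0x2d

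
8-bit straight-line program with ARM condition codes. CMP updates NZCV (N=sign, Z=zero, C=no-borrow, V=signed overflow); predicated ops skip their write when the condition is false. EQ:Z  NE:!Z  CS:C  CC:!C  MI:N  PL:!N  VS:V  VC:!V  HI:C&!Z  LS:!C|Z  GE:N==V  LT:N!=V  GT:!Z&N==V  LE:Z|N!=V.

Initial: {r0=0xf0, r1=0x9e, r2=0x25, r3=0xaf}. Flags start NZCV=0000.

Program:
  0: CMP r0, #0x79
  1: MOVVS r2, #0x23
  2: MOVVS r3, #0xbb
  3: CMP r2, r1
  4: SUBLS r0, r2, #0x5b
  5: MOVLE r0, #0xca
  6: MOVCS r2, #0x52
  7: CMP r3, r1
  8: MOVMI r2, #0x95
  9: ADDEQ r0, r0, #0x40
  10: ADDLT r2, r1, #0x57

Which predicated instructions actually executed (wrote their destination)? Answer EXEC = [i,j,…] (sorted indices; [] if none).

0: ✓ CMP  NZCV=0011
1: ✓ MOVVS  r2←0x23
2: ✓ MOVVS  r3←0xbb
3: ✓ CMP  NZCV=1001
4: ✓ SUBLS  r0←0xc8
5: · MOVLE
6: · MOVCS
7: ✓ CMP  NZCV=0010
8: · MOVMI
9: · ADDEQ
10: · ADDLT

EXEC = [1,2,4]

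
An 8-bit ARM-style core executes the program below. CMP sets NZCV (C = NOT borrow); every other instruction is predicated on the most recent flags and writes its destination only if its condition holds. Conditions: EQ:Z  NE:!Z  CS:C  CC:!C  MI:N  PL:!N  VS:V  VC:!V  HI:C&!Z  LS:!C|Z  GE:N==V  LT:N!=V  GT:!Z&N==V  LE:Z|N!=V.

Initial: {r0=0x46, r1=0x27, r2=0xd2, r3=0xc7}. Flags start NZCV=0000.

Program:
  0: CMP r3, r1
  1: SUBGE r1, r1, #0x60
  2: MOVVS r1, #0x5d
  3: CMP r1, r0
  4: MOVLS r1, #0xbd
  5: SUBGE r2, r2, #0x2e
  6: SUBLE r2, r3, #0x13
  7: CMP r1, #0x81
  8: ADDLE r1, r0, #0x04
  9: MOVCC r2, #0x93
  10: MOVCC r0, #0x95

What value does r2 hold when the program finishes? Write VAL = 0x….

0: ✓ CMP  NZCV=1010
1: · SUBGE
2: · MOVVS
3: ✓ CMP  NZCV=1000
4: ✓ MOVLS  r1←0xbd
5: · SUBGE
6: ✓ SUBLE  r2←0xb4
7: ✓ CMP  NZCV=0010
8: · ADDLE
9: · MOVCC
10: · MOVCC

VAL = 0xb4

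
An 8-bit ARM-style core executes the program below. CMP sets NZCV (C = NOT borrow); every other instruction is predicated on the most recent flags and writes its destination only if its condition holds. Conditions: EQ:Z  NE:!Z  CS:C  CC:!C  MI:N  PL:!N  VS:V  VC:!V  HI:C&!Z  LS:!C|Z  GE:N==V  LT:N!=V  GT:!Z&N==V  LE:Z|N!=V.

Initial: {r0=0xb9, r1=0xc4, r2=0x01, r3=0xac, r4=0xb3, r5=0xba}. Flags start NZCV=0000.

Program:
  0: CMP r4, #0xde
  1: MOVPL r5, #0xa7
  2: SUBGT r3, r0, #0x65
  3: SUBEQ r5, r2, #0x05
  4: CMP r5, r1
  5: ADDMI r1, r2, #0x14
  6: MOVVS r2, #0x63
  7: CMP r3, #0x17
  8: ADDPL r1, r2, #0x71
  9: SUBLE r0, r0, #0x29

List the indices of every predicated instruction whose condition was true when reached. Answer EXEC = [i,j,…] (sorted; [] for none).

EXEC = [5,9]

[0] flags=1000 → (cmp)
[1] flags=1000 PL?F → skip
[2] flags=1000 GT?F → skip
[3] flags=1000 EQ?F → skip
[4] flags=1000 → (cmp)
[5] flags=1000 MI?T → r1=0x15
[6] flags=1000 VS?F → skip
[7] flags=1010 → (cmp)
[8] flags=1010 PL?F → skip
[9] flags=1010 LE?T → r0=0x90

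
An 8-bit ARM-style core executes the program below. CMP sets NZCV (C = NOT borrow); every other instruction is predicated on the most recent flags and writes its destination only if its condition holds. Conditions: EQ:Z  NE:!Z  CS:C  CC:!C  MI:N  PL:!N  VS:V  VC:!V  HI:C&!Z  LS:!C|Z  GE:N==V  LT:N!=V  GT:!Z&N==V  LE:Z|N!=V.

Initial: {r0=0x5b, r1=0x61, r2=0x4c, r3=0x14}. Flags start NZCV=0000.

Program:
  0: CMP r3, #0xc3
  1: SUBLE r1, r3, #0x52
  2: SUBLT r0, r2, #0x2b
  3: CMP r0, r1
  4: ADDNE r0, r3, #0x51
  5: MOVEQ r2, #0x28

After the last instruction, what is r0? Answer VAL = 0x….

0: ✓ CMP  NZCV=0000
1: · SUBLE
2: · SUBLT
3: ✓ CMP  NZCV=1000
4: ✓ ADDNE  r0←0x65
5: · MOVEQ

VAL = 0x65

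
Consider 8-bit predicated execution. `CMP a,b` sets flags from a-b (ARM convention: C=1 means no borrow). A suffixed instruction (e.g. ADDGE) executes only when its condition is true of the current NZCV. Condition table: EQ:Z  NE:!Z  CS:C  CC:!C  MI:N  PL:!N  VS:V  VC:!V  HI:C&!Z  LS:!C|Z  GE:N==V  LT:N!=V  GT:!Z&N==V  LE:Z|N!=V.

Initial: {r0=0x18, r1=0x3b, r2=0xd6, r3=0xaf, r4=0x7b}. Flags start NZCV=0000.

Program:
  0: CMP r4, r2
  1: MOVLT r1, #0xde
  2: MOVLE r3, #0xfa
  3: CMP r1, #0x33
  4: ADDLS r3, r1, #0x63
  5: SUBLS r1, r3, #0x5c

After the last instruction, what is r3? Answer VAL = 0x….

VAL = 0xaf

0: ✓ CMP  NZCV=1001
1: · MOVLT
2: · MOVLE
3: ✓ CMP  NZCV=0010
4: · ADDLS
5: · SUBLS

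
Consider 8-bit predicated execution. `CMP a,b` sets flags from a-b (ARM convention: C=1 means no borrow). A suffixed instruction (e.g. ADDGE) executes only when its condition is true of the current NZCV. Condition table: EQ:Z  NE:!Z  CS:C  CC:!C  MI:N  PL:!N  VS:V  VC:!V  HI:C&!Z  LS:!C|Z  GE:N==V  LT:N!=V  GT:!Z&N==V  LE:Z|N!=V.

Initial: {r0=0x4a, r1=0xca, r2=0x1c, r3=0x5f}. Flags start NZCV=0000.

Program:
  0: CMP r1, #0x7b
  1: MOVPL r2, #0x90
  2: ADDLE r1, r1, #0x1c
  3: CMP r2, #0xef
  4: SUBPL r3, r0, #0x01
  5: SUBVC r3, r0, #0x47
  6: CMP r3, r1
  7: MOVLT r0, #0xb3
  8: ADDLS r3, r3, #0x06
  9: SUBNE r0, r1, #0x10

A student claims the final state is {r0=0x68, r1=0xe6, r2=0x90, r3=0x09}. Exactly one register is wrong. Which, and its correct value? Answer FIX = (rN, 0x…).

[0] flags=0011 → (cmp)
[1] flags=0011 PL?T → r2=0x90
[2] flags=0011 LE?T → r1=0xe6
[3] flags=1000 → (cmp)
[4] flags=1000 PL?F → skip
[5] flags=1000 VC?T → r3=0x03
[6] flags=0000 → (cmp)
[7] flags=0000 LT?F → skip
[8] flags=0000 LS?T → r3=0x09
[9] flags=0000 NE?T → r0=0xd6

FIX = (r0, 0xd6)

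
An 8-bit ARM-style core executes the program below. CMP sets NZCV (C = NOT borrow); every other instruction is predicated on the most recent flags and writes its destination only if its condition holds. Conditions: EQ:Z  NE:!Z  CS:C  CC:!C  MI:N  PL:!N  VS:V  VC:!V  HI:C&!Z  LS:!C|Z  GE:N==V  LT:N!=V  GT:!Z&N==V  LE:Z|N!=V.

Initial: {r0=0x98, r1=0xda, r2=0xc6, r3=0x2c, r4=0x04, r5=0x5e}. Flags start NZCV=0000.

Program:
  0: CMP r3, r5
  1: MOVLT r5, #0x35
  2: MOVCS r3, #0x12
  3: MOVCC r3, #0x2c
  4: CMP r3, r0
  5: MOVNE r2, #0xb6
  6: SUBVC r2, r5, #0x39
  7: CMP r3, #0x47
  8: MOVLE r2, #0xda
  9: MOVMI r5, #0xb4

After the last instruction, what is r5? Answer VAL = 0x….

VAL = 0xb4

0: ✓ CMP  NZCV=1000
1: ✓ MOVLT  r5←0x35
2: · MOVCS
3: ✓ MOVCC  r3←0x2c
4: ✓ CMP  NZCV=1001
5: ✓ MOVNE  r2←0xb6
6: · SUBVC
7: ✓ CMP  NZCV=1000
8: ✓ MOVLE  r2←0xda
9: ✓ MOVMI  r5←0xb4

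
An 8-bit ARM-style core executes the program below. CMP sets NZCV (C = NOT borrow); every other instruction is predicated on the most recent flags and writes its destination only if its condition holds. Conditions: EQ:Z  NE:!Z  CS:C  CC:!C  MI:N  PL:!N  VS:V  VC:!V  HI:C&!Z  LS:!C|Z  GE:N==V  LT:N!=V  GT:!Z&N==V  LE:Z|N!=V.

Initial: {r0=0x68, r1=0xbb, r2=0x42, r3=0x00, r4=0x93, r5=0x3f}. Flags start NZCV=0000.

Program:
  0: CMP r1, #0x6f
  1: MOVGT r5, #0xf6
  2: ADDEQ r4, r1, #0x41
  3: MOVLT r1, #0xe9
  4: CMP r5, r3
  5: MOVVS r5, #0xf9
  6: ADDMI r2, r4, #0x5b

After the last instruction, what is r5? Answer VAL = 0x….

0: ✓ CMP  NZCV=0011
1: · MOVGT
2: · ADDEQ
3: ✓ MOVLT  r1←0xe9
4: ✓ CMP  NZCV=0010
5: · MOVVS
6: · ADDMI

VAL = 0x3f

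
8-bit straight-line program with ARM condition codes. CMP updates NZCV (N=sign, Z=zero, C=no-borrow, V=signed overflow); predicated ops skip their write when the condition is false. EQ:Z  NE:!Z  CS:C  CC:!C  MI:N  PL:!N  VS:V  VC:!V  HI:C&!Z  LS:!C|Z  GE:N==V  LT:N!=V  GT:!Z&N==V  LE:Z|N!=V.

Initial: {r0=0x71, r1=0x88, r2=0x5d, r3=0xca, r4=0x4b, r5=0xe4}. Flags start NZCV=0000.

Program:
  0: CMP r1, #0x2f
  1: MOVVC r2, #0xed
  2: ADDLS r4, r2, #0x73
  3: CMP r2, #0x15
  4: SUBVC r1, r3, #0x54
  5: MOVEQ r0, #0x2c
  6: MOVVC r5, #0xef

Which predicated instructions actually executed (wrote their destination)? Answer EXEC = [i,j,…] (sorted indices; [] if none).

EXEC = [4,6]

0: ✓ CMP  NZCV=0011
1: · MOVVC
2: · ADDLS
3: ✓ CMP  NZCV=0010
4: ✓ SUBVC  r1←0x76
5: · MOVEQ
6: ✓ MOVVC  r5←0xef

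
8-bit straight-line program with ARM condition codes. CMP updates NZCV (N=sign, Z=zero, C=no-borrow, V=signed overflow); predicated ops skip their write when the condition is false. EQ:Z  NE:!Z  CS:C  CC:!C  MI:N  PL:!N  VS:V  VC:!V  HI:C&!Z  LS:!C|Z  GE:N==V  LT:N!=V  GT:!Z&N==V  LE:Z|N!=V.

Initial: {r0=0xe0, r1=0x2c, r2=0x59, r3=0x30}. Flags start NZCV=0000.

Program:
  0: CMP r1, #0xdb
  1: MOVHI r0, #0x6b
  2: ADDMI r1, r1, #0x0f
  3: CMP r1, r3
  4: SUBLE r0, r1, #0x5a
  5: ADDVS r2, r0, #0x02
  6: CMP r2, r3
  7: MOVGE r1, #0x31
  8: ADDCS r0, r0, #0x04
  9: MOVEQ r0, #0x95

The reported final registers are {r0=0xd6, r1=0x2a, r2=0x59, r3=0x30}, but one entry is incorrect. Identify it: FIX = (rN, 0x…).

FIX = (r1, 0x31)

[0] flags=0000 → (cmp)
[1] flags=0000 HI?F → skip
[2] flags=0000 MI?F → skip
[3] flags=1000 → (cmp)
[4] flags=1000 LE?T → r0=0xd2
[5] flags=1000 VS?F → skip
[6] flags=0010 → (cmp)
[7] flags=0010 GE?T → r1=0x31
[8] flags=0010 CS?T → r0=0xd6
[9] flags=0010 EQ?F → skip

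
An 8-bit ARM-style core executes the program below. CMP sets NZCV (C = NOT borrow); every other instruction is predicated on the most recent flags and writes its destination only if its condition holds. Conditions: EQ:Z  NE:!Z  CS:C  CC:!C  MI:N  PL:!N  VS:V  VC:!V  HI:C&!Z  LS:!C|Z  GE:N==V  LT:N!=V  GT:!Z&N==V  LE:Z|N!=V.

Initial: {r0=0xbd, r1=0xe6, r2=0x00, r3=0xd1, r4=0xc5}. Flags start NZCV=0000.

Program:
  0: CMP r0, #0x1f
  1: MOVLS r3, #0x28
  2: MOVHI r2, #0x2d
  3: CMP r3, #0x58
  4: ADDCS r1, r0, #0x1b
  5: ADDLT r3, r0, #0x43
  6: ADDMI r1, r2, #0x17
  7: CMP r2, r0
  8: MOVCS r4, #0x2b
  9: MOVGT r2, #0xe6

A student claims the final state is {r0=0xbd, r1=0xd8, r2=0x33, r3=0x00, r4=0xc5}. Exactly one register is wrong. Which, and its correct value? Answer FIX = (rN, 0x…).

0: ✓ CMP  NZCV=1010
1: · MOVLS
2: ✓ MOVHI  r2←0x2d
3: ✓ CMP  NZCV=0011
4: ✓ ADDCS  r1←0xd8
5: ✓ ADDLT  r3←0x00
6: · ADDMI
7: ✓ CMP  NZCV=0000
8: · MOVCS
9: ✓ MOVGT  r2←0xe6

FIX = (r2, 0xe6)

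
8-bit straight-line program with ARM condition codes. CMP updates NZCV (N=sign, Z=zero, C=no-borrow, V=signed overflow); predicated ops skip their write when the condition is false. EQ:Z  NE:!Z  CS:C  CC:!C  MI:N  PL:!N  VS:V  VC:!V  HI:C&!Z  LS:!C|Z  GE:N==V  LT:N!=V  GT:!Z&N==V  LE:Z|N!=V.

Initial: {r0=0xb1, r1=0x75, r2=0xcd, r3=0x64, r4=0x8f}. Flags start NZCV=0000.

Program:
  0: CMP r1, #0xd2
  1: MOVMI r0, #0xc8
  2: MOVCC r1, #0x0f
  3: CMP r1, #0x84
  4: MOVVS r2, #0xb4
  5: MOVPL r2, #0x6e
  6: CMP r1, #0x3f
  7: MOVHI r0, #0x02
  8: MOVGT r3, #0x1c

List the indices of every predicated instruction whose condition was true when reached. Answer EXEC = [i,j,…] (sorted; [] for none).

0: ✓ CMP  NZCV=1001
1: ✓ MOVMI  r0←0xc8
2: ✓ MOVCC  r1←0x0f
3: ✓ CMP  NZCV=1001
4: ✓ MOVVS  r2←0xb4
5: · MOVPL
6: ✓ CMP  NZCV=1000
7: · MOVHI
8: · MOVGT

EXEC = [1,2,4]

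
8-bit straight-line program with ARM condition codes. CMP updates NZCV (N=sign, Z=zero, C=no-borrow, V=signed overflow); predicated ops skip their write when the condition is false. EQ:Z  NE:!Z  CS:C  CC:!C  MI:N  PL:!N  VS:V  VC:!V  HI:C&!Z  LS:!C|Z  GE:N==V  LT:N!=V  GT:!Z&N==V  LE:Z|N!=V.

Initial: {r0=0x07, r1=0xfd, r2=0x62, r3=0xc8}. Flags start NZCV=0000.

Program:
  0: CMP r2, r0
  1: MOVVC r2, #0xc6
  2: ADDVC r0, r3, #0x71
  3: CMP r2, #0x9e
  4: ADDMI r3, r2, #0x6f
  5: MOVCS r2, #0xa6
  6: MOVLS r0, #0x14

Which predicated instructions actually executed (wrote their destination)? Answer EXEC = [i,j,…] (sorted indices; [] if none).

[0] flags=0010 → (cmp)
[1] flags=0010 VC?T → r2=0xc6
[2] flags=0010 VC?T → r0=0x39
[3] flags=0010 → (cmp)
[4] flags=0010 MI?F → skip
[5] flags=0010 CS?T → r2=0xa6
[6] flags=0010 LS?F → skip

EXEC = [1,2,5]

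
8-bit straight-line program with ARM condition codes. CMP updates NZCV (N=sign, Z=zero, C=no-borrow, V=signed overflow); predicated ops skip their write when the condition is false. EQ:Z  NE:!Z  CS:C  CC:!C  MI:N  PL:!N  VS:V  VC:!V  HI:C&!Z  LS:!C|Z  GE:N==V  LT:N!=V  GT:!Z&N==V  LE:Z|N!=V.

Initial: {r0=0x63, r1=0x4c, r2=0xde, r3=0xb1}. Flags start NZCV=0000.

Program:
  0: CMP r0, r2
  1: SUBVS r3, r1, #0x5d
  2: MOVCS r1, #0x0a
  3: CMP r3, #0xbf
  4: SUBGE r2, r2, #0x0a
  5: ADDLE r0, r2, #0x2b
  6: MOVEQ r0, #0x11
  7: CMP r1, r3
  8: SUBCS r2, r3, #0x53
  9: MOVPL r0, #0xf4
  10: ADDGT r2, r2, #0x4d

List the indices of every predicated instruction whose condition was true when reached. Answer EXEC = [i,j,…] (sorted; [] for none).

[0] flags=1001 → (cmp)
[1] flags=1001 VS?T → r3=0xef
[2] flags=1001 CS?F → skip
[3] flags=0010 → (cmp)
[4] flags=0010 GE?T → r2=0xd4
[5] flags=0010 LE?F → skip
[6] flags=0010 EQ?F → skip
[7] flags=0000 → (cmp)
[8] flags=0000 CS?F → skip
[9] flags=0000 PL?T → r0=0xf4
[10] flags=0000 GT?T → r2=0x21

EXEC = [1,4,9,10]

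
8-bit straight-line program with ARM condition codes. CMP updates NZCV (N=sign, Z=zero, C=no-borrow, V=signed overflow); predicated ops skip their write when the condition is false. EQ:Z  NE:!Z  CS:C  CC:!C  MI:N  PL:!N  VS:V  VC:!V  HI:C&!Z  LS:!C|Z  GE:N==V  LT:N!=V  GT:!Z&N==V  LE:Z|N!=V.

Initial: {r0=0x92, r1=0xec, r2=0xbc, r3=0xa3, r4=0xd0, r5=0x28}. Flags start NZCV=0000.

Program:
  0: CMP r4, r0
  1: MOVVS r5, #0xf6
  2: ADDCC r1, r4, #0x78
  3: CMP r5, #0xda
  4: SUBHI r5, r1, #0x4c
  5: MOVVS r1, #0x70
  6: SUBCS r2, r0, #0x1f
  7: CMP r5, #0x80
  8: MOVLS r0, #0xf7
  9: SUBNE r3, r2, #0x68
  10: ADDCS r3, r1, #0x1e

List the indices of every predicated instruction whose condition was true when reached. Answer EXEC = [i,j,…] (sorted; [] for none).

EXEC = [8,9]

[0] flags=0010 → (cmp)
[1] flags=0010 VS?F → skip
[2] flags=0010 CC?F → skip
[3] flags=0000 → (cmp)
[4] flags=0000 HI?F → skip
[5] flags=0000 VS?F → skip
[6] flags=0000 CS?F → skip
[7] flags=1001 → (cmp)
[8] flags=1001 LS?T → r0=0xf7
[9] flags=1001 NE?T → r3=0x54
[10] flags=1001 CS?F → skip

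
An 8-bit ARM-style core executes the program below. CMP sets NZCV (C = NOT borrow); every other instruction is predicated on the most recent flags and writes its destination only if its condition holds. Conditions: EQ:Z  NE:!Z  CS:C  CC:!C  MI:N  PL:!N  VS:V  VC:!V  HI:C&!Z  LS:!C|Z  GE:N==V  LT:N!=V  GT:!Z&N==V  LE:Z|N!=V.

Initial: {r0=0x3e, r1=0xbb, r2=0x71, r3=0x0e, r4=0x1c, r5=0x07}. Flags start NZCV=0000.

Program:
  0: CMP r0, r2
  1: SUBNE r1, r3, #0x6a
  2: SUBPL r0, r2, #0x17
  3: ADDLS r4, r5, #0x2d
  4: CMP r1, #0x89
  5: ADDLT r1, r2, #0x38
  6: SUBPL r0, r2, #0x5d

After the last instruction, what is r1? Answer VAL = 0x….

VAL = 0xa4

0: ✓ CMP  NZCV=1000
1: ✓ SUBNE  r1←0xa4
2: · SUBPL
3: ✓ ADDLS  r4←0x34
4: ✓ CMP  NZCV=0010
5: · ADDLT
6: ✓ SUBPL  r0←0x14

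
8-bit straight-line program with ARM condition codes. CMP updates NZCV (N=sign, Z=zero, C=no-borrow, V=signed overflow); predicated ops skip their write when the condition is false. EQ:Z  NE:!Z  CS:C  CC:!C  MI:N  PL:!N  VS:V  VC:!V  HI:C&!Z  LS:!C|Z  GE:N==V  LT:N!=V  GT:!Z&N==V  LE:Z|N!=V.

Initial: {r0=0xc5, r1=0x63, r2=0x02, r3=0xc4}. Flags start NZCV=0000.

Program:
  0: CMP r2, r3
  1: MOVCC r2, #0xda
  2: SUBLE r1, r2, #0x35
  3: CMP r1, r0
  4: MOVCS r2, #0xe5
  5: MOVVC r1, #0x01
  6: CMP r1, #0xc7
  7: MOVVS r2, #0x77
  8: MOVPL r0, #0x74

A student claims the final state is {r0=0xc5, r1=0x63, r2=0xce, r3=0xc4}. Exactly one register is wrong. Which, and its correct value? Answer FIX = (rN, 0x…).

[0] flags=0000 → (cmp)
[1] flags=0000 CC?T → r2=0xda
[2] flags=0000 LE?F → skip
[3] flags=1001 → (cmp)
[4] flags=1001 CS?F → skip
[5] flags=1001 VC?F → skip
[6] flags=1001 → (cmp)
[7] flags=1001 VS?T → r2=0x77
[8] flags=1001 PL?F → skip

FIX = (r2, 0x77)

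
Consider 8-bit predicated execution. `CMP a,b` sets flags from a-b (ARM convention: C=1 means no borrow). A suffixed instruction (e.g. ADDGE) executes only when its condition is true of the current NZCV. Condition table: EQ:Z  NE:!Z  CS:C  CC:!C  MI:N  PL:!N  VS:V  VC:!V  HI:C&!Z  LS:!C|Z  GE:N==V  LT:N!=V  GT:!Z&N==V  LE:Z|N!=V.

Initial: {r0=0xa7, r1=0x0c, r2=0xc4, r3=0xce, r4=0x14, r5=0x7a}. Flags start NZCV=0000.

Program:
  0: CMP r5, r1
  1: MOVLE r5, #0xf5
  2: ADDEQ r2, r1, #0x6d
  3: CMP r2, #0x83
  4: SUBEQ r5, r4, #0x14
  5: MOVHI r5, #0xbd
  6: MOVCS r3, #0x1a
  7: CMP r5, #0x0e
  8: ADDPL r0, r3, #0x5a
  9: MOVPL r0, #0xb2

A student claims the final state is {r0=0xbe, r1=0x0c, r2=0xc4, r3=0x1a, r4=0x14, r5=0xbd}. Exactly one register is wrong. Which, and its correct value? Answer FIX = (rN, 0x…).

FIX = (r0, 0xa7)

0: ✓ CMP  NZCV=0010
1: · MOVLE
2: · ADDEQ
3: ✓ CMP  NZCV=0010
4: · SUBEQ
5: ✓ MOVHI  r5←0xbd
6: ✓ MOVCS  r3←0x1a
7: ✓ CMP  NZCV=1010
8: · ADDPL
9: · MOVPL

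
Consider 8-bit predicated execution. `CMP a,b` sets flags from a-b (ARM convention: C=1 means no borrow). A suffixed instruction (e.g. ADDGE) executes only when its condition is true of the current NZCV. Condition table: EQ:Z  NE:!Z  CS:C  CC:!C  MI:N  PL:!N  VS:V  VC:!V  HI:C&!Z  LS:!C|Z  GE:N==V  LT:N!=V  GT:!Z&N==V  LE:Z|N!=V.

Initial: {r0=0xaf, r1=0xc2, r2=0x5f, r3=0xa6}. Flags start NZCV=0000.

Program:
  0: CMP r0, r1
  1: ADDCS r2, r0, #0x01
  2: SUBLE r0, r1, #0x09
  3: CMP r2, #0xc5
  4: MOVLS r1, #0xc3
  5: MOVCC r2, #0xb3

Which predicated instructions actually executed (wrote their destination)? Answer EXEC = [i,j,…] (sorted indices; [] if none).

EXEC = [2,4,5]

[0] flags=1000 → (cmp)
[1] flags=1000 CS?F → skip
[2] flags=1000 LE?T → r0=0xb9
[3] flags=1001 → (cmp)
[4] flags=1001 LS?T → r1=0xc3
[5] flags=1001 CC?T → r2=0xb3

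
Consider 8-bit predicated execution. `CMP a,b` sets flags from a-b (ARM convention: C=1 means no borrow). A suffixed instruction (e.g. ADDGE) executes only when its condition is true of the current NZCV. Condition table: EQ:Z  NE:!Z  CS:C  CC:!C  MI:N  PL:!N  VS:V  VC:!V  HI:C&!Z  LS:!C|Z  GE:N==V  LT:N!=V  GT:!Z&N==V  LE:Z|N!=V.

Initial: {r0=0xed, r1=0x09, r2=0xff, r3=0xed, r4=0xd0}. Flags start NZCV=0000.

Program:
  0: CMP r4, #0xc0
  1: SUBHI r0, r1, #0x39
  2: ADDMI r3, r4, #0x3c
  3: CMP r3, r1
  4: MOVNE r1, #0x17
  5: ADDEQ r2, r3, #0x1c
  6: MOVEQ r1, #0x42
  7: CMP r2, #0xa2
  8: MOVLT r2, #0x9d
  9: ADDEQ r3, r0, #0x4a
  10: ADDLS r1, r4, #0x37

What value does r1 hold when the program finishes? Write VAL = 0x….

0: ✓ CMP  NZCV=0010
1: ✓ SUBHI  r0←0xd0
2: · ADDMI
3: ✓ CMP  NZCV=1010
4: ✓ MOVNE  r1←0x17
5: · ADDEQ
6: · MOVEQ
7: ✓ CMP  NZCV=0010
8: · MOVLT
9: · ADDEQ
10: · ADDLS

VAL = 0x17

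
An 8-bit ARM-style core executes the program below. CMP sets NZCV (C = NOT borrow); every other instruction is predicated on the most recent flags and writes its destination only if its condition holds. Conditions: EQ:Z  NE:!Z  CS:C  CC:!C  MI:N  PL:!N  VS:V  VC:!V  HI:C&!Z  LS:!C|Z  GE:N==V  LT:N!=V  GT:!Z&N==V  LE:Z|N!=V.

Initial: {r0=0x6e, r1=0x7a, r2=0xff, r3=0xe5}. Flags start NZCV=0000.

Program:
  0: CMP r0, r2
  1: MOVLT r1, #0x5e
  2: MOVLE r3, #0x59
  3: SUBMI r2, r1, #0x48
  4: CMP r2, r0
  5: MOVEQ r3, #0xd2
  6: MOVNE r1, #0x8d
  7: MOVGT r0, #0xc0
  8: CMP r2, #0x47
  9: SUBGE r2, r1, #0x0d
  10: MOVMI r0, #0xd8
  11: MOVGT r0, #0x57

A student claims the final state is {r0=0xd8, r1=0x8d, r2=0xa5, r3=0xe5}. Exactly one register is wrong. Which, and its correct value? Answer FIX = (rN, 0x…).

FIX = (r2, 0xff)

0: ✓ CMP  NZCV=0000
1: · MOVLT
2: · MOVLE
3: · SUBMI
4: ✓ CMP  NZCV=1010
5: · MOVEQ
6: ✓ MOVNE  r1←0x8d
7: · MOVGT
8: ✓ CMP  NZCV=1010
9: · SUBGE
10: ✓ MOVMI  r0←0xd8
11: · MOVGT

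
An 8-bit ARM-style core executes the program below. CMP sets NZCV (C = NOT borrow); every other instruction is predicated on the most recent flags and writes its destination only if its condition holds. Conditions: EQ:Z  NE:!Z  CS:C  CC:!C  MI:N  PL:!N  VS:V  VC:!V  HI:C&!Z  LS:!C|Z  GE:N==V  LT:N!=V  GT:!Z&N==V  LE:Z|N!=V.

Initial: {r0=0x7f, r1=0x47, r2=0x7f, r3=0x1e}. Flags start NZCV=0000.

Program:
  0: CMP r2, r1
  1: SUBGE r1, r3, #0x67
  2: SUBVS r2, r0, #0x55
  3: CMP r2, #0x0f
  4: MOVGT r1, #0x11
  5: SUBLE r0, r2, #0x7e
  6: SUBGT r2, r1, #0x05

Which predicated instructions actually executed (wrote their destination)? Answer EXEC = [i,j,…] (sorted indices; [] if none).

EXEC = [1,4,6]

0: ✓ CMP  NZCV=0010
1: ✓ SUBGE  r1←0xb7
2: · SUBVS
3: ✓ CMP  NZCV=0010
4: ✓ MOVGT  r1←0x11
5: · SUBLE
6: ✓ SUBGT  r2←0x0c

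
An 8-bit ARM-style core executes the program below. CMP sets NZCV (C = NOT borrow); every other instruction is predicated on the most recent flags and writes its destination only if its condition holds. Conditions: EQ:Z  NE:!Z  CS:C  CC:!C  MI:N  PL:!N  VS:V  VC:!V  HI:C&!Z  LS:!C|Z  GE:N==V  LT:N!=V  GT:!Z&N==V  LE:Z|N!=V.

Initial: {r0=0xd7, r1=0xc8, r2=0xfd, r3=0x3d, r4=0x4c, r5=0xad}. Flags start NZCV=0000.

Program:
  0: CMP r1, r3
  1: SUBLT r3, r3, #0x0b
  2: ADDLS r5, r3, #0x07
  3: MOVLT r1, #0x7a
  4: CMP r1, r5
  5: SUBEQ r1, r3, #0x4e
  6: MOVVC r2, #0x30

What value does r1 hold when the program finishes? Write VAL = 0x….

[0] flags=1010 → (cmp)
[1] flags=1010 LT?T → r3=0x32
[2] flags=1010 LS?F → skip
[3] flags=1010 LT?T → r1=0x7a
[4] flags=1001 → (cmp)
[5] flags=1001 EQ?F → skip
[6] flags=1001 VC?F → skip

VAL = 0x7a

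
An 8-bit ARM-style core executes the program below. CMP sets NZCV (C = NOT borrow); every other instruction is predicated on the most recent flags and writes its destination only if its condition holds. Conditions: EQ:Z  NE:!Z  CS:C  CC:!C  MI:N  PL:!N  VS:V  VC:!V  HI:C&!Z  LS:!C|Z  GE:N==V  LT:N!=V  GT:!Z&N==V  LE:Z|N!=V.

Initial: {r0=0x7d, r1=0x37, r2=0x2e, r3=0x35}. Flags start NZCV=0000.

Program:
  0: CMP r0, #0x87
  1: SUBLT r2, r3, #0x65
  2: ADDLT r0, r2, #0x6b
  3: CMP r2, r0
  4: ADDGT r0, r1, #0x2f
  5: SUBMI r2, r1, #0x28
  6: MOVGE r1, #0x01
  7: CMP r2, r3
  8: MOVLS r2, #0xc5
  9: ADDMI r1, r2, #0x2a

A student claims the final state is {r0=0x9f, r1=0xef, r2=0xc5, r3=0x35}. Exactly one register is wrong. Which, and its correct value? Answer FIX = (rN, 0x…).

[0] flags=1001 → (cmp)
[1] flags=1001 LT?F → skip
[2] flags=1001 LT?F → skip
[3] flags=1000 → (cmp)
[4] flags=1000 GT?F → skip
[5] flags=1000 MI?T → r2=0x0f
[6] flags=1000 GE?F → skip
[7] flags=1000 → (cmp)
[8] flags=1000 LS?T → r2=0xc5
[9] flags=1000 MI?T → r1=0xef

FIX = (r0, 0x7d)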